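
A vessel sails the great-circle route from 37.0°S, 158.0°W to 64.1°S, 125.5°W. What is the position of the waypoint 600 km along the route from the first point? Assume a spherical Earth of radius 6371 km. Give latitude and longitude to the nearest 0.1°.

Convert each endpoint to a unit vector on the sphere (x = cos φ cos λ, y = cos φ sin λ, z = sin φ).
The central angle between the endpoints is δ = arccos(p₁·p₂) ≈ 0.582 rad (33.3°). The total great-circle distance is δ·R ≈ 0.582 × 6371 ≈ 3705 km, so the target fraction is f = 600/3705 ≈ 0.162.
Interpolate at f ≈ 0.162 with slerp weights a = sin((1−f)δ)/sin δ ≈ 0.853, b = sin(fδ)/sin δ ≈ 0.171.
p = a·p₁ + b·p₂ ≈ (-0.675, -0.316, -0.667); φ = arcsin(p_z) ≈ -41.84°, λ = atan2(p_y, p_x) ≈ -154.91°.

≈ 41.8°S, 154.9°W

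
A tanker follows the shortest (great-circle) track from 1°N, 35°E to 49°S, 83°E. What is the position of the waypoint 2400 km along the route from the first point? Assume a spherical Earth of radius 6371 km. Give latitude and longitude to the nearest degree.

The haversine formula gives a central angle δ ≈ 1.131 rad (64.8°) between the endpoints. The total great-circle distance is δ·R ≈ 1.131 × 6371 ≈ 7206 km, so the target fraction is f = 2400/7206 ≈ 0.333.
Interpolate at f ≈ 0.333 with slerp weights a = sin((1−f)δ)/sin δ ≈ 0.757, b = sin(fδ)/sin δ ≈ 0.407.
p = a·p₁ + b·p₂ ≈ (0.652, 0.699, -0.294); φ = arcsin(p_z) ≈ -17.07°, λ = atan2(p_y, p_x) ≈ 46.97°.

≈ 17°S, 47°E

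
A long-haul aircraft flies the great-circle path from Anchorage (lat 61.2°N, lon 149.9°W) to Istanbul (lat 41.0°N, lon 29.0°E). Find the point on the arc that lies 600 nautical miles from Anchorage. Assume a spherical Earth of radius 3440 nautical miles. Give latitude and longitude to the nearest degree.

The haversine formula gives a central angle δ ≈ 1.358 rad (77.8°) between the endpoints. The total great-circle distance is δ·R ≈ 1.358 × 3440 ≈ 4671 nmi, so the target fraction is f = 600/4671 ≈ 0.128.
Interpolate at f ≈ 0.128 with slerp weights a = sin((1−f)δ)/sin δ ≈ 0.947, b = sin(fδ)/sin δ ≈ 0.178.
p = a·p₁ + b·p₂ ≈ (-0.278, -0.164, 0.947); φ = arcsin(p_z) ≈ 71.19°, λ = atan2(p_y, p_x) ≈ -149.44°.

≈ lat 71°N, lon 149°W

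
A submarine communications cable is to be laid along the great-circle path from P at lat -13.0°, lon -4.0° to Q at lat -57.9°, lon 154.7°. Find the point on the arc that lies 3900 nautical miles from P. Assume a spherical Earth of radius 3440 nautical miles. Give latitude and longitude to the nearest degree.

Convert each endpoint to a unit vector on the sphere (x = cos φ cos λ, y = cos φ sin λ, z = sin φ).
The central angle between the endpoints is δ = arccos(p₁·p₂) ≈ 1.867 rad (107.0°). The total great-circle distance is δ·R ≈ 1.867 × 3440 ≈ 6422 nmi, so the target fraction is f = 3900/6422 ≈ 0.607.
Interpolate at f ≈ 0.607 with slerp weights a = sin((1−f)δ)/sin δ ≈ 0.700, b = sin(fδ)/sin δ ≈ 0.947.
p = a·p₁ + b·p₂ ≈ (0.225, 0.168, -0.960); φ = arcsin(p_z) ≈ -73.70°, λ = atan2(p_y, p_x) ≈ 36.67°.

≈ lat -74°, lon 37°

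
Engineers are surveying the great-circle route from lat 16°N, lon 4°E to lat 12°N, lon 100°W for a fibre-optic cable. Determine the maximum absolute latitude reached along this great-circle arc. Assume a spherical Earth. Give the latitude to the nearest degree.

≈ 22°N

The great circle lies in the plane with unit normal n̂ = (p₁ × p₂)/|p₁ × p₂|.
Here n̂_z ≈ -0.926; the vertex latitude is φ_max = arccos|n̂_z| ≈ 22.2°.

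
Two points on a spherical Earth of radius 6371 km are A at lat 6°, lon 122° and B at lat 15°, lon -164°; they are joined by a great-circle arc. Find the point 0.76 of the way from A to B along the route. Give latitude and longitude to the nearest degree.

≈ lat 15°, lon 178°

From cos δ = sin φ₁ sin φ₂ + cos φ₁ cos φ₂ cos Δλ, the central angle is δ ≈ 1.275 rad (73.0°).
Interpolate at f = 0.76 with slerp weights a = sin((1−f)δ)/sin δ ≈ 0.315, b = sin(fδ)/sin δ ≈ 0.862.
p = a·p₁ + b·p₂ ≈ (-0.966, 0.036, 0.256); φ = arcsin(p_z) ≈ 14.83°, λ = atan2(p_y, p_x) ≈ 177.86°.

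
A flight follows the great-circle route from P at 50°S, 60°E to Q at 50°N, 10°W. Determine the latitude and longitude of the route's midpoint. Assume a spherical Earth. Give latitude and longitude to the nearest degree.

Convert each endpoint to a unit vector on the sphere (x = cos φ cos λ, y = cos φ sin λ, z = sin φ).
The central angle between the endpoints is δ = arccos(p₁·p₂) ≈ 2.033 rad (116.5°).
Interpolate at f = 1/2 with slerp weights a = sin((1−f)δ)/sin δ ≈ 0.950, b = sin(fδ)/sin δ ≈ 0.950.
p = a·p₁ + b·p₂ ≈ (0.906, 0.423, 0.000); φ = arcsin(p_z) ≈ 0.00°, λ = atan2(p_y, p_x) ≈ 25.00°.

≈ 0°N, 25°E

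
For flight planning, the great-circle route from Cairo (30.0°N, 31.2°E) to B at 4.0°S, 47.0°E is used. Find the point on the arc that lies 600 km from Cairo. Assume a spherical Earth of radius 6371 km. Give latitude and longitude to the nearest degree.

The haversine formula gives a central angle δ ≈ 0.649 rad (37.2°) between the endpoints. The total great-circle distance is δ·R ≈ 0.649 × 6371 ≈ 4138 km, so the target fraction is f = 600/4138 ≈ 0.145.
Interpolate at f ≈ 0.145 with slerp weights a = sin((1−f)δ)/sin δ ≈ 0.872, b = sin(fδ)/sin δ ≈ 0.155.
p = a·p₁ + b·p₂ ≈ (0.752, 0.505, 0.425); φ = arcsin(p_z) ≈ 25.15°, λ = atan2(p_y, p_x) ≈ 33.87°.

≈ 25°N, 34°E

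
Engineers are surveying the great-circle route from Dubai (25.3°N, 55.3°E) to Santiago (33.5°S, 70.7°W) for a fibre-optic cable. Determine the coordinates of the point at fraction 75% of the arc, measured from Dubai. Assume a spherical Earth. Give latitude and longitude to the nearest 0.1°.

≈ 25.0°S, 33.7°W

Convert each endpoint to a unit vector on the sphere (x = cos φ cos λ, y = cos φ sin λ, z = sin φ).
The central angle between the endpoints is δ = arccos(p₁·p₂) ≈ 2.317 rad (132.8°).
Interpolate at f = 0.75 with slerp weights a = sin((1−f)δ)/sin δ ≈ 0.746, b = sin(fδ)/sin δ ≈ 1.343.
p = a·p₁ + b·p₂ ≈ (0.754, -0.503, -0.423); φ = arcsin(p_z) ≈ -25.00°, λ = atan2(p_y, p_x) ≈ -33.70°.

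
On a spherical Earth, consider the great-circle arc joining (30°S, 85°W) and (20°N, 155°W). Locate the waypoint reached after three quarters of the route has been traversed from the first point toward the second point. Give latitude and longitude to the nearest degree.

Write both endpoints as unit vectors p₁, p₂ with components (cos φ cos λ, cos φ sin λ, sin φ).
The central angle between the endpoints is δ = arccos(p₁·p₂) ≈ 1.463 rad (83.8°).
Interpolate at f = 3/4 with slerp weights a = sin((1−f)δ)/sin δ ≈ 0.360, b = sin(fδ)/sin δ ≈ 0.895.
p = a·p₁ + b·p₂ ≈ (-0.735, -0.666, 0.126); φ = arcsin(p_z) ≈ 7.26°, λ = atan2(p_y, p_x) ≈ -137.83°.

≈ (7°N, 138°W)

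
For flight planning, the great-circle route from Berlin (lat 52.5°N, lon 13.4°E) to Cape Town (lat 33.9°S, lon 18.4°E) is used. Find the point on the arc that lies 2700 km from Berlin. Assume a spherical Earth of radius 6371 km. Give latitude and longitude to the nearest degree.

≈ lat 28°N, lon 15°E

Write both endpoints as unit vectors p₁, p₂ with components (cos φ cos λ, cos φ sin λ, sin φ).
The central angle between the endpoints is δ = arccos(p₁·p₂) ≈ 1.510 rad (86.5°). The total great-circle distance is δ·R ≈ 1.510 × 6371 ≈ 9620 km, so the target fraction is f = 2700/9620 ≈ 0.281.
Interpolate at f ≈ 0.281 with slerp weights a = sin((1−f)δ)/sin δ ≈ 0.886, b = sin(fδ)/sin δ ≈ 0.412.
p = a·p₁ + b·p₂ ≈ (0.849, 0.233, 0.473); φ = arcsin(p_z) ≈ 28.26°, λ = atan2(p_y, p_x) ≈ 15.34°.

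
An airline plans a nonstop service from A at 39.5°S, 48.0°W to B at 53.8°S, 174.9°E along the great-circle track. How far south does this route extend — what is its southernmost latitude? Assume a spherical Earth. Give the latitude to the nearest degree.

The great circle lies in the plane with unit normal n̂ = (p₁ × p₂)/|p₁ × p₂|.
Here n̂_z ≈ -0.315; the vertex latitude is φ_max = arccos|n̂_z| ≈ 71.6°.
Check via Clairaut: cos φ_max = |cos φ₁| · sin C = cos(39.5°)·sin(155.9°) ≈ 0.315, again giving ≈ 71.6°.

≈ 72°S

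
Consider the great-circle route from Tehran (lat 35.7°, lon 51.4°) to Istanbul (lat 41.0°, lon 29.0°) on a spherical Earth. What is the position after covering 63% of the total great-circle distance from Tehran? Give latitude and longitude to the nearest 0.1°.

≈ lat 39.5°, lon 37.7°

Convert each endpoint to a unit vector on the sphere (x = cos φ cos λ, y = cos φ sin λ, z = sin φ).
The central angle between the endpoints is δ = arccos(p₁·p₂) ≈ 0.319 rad (18.3°).
Interpolate at f = 0.63 with slerp weights a = sin((1−f)δ)/sin δ ≈ 0.375, b = sin(fδ)/sin δ ≈ 0.637.
p = a·p₁ + b·p₂ ≈ (0.610, 0.471, 0.637); φ = arcsin(p_z) ≈ 39.55°, λ = atan2(p_y, p_x) ≈ 37.67°.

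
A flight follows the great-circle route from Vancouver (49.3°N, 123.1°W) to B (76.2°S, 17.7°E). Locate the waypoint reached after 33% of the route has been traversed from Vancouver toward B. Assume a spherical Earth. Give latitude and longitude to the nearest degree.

From cos δ = sin φ₁ sin φ₂ + cos φ₁ cos φ₂ cos Δλ, the central angle is δ ≈ 2.600 rad (149.0°).
Interpolate at f = 0.33 with slerp weights a = sin((1−f)δ)/sin δ ≈ 1.911, b = sin(fδ)/sin δ ≈ 1.467.
p = a·p₁ + b·p₂ ≈ (-0.347, -0.938, 0.024); φ = arcsin(p_z) ≈ 1.38°, λ = atan2(p_y, p_x) ≈ -110.32°.

≈ (1°N, 110°W)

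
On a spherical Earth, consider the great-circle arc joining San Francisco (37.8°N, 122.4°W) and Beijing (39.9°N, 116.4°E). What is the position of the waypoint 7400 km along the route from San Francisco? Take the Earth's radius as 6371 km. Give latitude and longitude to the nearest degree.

Write both endpoints as unit vectors p₁, p₂ with components (cos φ cos λ, cos φ sin λ, sin φ).
The central angle between the endpoints is δ = arccos(p₁·p₂) ≈ 1.492 rad (85.5°). The total great-circle distance is δ·R ≈ 1.492 × 6371 ≈ 9503 km, so the target fraction is f = 7400/9503 ≈ 0.779.
Interpolate at f ≈ 0.779 with slerp weights a = sin((1−f)δ)/sin δ ≈ 0.325, b = sin(fδ)/sin δ ≈ 0.920.
p = a·p₁ + b·p₂ ≈ (-0.452, 0.415, 0.790); φ = arcsin(p_z) ≈ 52.15°, λ = atan2(p_y, p_x) ≈ 137.38°.

≈ (52°N, 137°E)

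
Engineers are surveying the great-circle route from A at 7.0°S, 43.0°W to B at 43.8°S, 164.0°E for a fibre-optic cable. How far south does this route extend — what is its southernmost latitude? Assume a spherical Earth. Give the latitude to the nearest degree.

The great circle lies in the plane with unit normal n̂ = (p₁ × p₂)/|p₁ × p₂|.
Here n̂_z ≈ -0.391; the vertex latitude is φ_max = arccos|n̂_z| ≈ 67.0°.
Check via Clairaut: cos φ_max = |cos φ₁| · sin C = cos(7.0°)·sin(156.8°) ≈ 0.391, again giving ≈ 67.0°.

≈ 67°S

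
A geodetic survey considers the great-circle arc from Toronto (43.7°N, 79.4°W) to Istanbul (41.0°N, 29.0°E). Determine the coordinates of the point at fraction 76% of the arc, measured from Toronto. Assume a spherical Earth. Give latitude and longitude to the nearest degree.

≈ 52°N, 8°E

The haversine formula gives a central angle δ ≈ 1.286 rad (73.7°) between the endpoints.
Interpolate at f = 0.76 with slerp weights a = sin((1−f)δ)/sin δ ≈ 0.317, b = sin(fδ)/sin δ ≈ 0.864.
p = a·p₁ + b·p₂ ≈ (0.612, 0.091, 0.785); φ = arcsin(p_z) ≈ 51.76°, λ = atan2(p_y, p_x) ≈ 8.47°.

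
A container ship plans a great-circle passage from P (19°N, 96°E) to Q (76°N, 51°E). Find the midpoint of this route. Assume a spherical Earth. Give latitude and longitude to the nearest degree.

≈ (49°N, 87°E)

Write both endpoints as unit vectors p₁, p₂ with components (cos φ cos λ, cos φ sin λ, sin φ).
The central angle between the endpoints is δ = arccos(p₁·p₂) ≈ 1.073 rad (61.5°).
Interpolate at f = 1/2 with slerp weights a = sin((1−f)δ)/sin δ ≈ 0.582, b = sin(fδ)/sin δ ≈ 0.582.
p = a·p₁ + b·p₂ ≈ (0.031, 0.656, 0.754); φ = arcsin(p_z) ≈ 48.92°, λ = atan2(p_y, p_x) ≈ 87.29°.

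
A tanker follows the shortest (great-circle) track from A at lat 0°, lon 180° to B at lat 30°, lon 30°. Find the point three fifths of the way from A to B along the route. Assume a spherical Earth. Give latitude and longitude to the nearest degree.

≈ lat 49°, lon 100°

Write both endpoints as unit vectors p₁, p₂ with components (cos φ cos λ, cos φ sin λ, sin φ).
The central angle between the endpoints is δ = arccos(p₁·p₂) ≈ 2.419 rad (138.6°).
Interpolate at f = 3/5 with slerp weights a = sin((1−f)δ)/sin δ ≈ 1.245, b = sin(fδ)/sin δ ≈ 1.501.
p = a·p₁ + b·p₂ ≈ (-0.119, 0.650, 0.751); φ = arcsin(p_z) ≈ 48.64°, λ = atan2(p_y, p_x) ≈ 100.39°.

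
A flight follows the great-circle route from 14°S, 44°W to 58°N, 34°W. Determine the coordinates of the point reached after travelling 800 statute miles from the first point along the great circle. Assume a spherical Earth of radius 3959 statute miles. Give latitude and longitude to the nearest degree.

Write both endpoints as unit vectors p₁, p₂ with components (cos φ cos λ, cos φ sin λ, sin φ).
The central angle between the endpoints is δ = arccos(p₁·p₂) ≈ 1.265 rad (72.5°). The total great-circle distance is δ·R ≈ 1.265 × 3959 ≈ 5008 mi, so the target fraction is f = 800/5008 ≈ 0.160.
Interpolate at f ≈ 0.160 with slerp weights a = sin((1−f)δ)/sin δ ≈ 0.916, b = sin(fδ)/sin δ ≈ 0.210.
p = a·p₁ + b·p₂ ≈ (0.732, -0.680, -0.043); φ = arcsin(p_z) ≈ -2.47°, λ = atan2(p_y, p_x) ≈ -42.89°.

≈ 2°S, 43°W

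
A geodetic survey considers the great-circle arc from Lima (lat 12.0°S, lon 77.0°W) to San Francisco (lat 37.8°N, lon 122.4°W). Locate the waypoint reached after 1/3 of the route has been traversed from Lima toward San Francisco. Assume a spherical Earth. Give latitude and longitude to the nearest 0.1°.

≈ lat 5.3°N, lon 90.3°W

From cos δ = sin φ₁ sin φ₂ + cos φ₁ cos φ₂ cos Δλ, the central angle is δ ≈ 1.143 rad (65.5°).
Interpolate at f = 1/3 with slerp weights a = sin((1−f)δ)/sin δ ≈ 0.759, b = sin(fδ)/sin δ ≈ 0.409.
p = a·p₁ + b·p₂ ≈ (-0.006, -0.996, 0.093); φ = arcsin(p_z) ≈ 5.32°, λ = atan2(p_y, p_x) ≈ -90.35°.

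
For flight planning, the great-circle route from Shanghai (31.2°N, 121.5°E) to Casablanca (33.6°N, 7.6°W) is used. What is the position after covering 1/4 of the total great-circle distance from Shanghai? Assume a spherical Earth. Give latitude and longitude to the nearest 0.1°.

Convert each endpoint to a unit vector on the sphere (x = cos φ cos λ, y = cos φ sin λ, z = sin φ).
The central angle between the endpoints is δ = arccos(p₁·p₂) ≈ 1.734 rad (99.4°).
Interpolate at f = 1/4 with slerp weights a = sin((1−f)δ)/sin δ ≈ 0.977, b = sin(fδ)/sin δ ≈ 0.426.
p = a·p₁ + b·p₂ ≈ (-0.085, 0.665, 0.742); φ = arcsin(p_z) ≈ 47.87°, λ = atan2(p_y, p_x) ≈ 97.28°.

≈ 47.9°N, 97.3°E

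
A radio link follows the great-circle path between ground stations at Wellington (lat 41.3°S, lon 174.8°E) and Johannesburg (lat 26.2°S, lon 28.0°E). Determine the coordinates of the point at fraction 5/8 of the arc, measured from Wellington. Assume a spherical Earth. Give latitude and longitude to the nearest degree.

Convert each endpoint to a unit vector on the sphere (x = cos φ cos λ, y = cos φ sin λ, z = sin φ).
The central angle between the endpoints is δ = arccos(p₁·p₂) ≈ 1.847 rad (105.8°).
Interpolate at f = 5/8 with slerp weights a = sin((1−f)δ)/sin δ ≈ 0.664, b = sin(fδ)/sin δ ≈ 0.951.
p = a·p₁ + b·p₂ ≈ (0.256, 0.446, -0.858); φ = arcsin(p_z) ≈ -59.06°, λ = atan2(p_y, p_x) ≈ 60.07°.

≈ lat 59°S, lon 60°E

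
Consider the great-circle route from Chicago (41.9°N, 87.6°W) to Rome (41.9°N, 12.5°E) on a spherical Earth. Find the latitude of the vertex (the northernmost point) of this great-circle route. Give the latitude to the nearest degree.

The great circle lies in the plane with unit normal n̂ = (p₁ × p₂)/|p₁ × p₂|.
Here n̂_z ≈ +0.582; the vertex latitude is φ_max = arccos|n̂_z| ≈ 54.4°.
Check via Clairaut: cos φ_max = |cos φ₁| · sin C = cos(41.9°)·sin(51.4°) ≈ 0.582, again giving ≈ 54.4°.

≈ 54°N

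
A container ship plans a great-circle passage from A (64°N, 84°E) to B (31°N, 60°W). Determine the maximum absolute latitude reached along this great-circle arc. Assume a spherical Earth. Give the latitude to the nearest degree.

≈ 77°N

The great circle lies in the plane with unit normal n̂ = (p₁ × p₂)/|p₁ × p₂|.
Here n̂_z ≈ -0.224; the vertex latitude is φ_max = arccos|n̂_z| ≈ 77.1°.
Check via Clairaut: cos φ_max = |cos φ₁| · sin C = cos(64.0°)·sin(30.7°) ≈ 0.224, again giving ≈ 77.1°.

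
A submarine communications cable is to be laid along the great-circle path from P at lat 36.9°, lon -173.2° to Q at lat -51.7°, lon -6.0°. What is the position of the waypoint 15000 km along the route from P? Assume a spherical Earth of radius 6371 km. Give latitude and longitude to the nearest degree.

≈ lat -68°, lon -53°

Convert each endpoint to a unit vector on the sphere (x = cos φ cos λ, y = cos φ sin λ, z = sin φ).
The central angle between the endpoints is δ = arccos(p₁·p₂) ≈ 2.839 rad (162.7°). The total great-circle distance is δ·R ≈ 2.839 × 6371 ≈ 18086 km, so the target fraction is f = 15000/18086 ≈ 0.829.
Interpolate at f ≈ 0.829 with slerp weights a = sin((1−f)δ)/sin δ ≈ 1.562, b = sin(fδ)/sin δ ≈ 2.376.
p = a·p₁ + b·p₂ ≈ (0.224, -0.302, -0.927); φ = arcsin(p_z) ≈ -67.92°, λ = atan2(p_y, p_x) ≈ -53.39°.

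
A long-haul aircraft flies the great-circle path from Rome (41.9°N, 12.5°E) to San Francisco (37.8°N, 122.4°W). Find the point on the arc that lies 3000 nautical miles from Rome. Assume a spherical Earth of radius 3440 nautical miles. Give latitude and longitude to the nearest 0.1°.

Write both endpoints as unit vectors p₁, p₂ with components (cos φ cos λ, cos φ sin λ, sin φ).
The central angle between the endpoints is δ = arccos(p₁·p₂) ≈ 1.577 rad (90.3°). The total great-circle distance is δ·R ≈ 1.577 × 3440 ≈ 5424 nmi, so the target fraction is f = 3000/5424 ≈ 0.553.
Interpolate at f ≈ 0.553 with slerp weights a = sin((1−f)δ)/sin δ ≈ 0.648, b = sin(fδ)/sin δ ≈ 0.766.
p = a·p₁ + b·p₂ ≈ (0.146, -0.406, 0.902); φ = arcsin(p_z) ≈ 64.40°, λ = atan2(p_y, p_x) ≈ -70.18°.

≈ (64.4°N, 70.2°W)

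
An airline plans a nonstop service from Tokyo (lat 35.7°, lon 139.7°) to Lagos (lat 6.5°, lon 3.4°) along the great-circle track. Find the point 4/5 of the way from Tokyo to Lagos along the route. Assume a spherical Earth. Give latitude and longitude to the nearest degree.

≈ lat 24°, lon 21°

The haversine formula gives a central angle δ ≈ 2.114 rad (121.1°) between the endpoints.
Interpolate at f = 4/5 with slerp weights a = sin((1−f)δ)/sin δ ≈ 0.480, b = sin(fδ)/sin δ ≈ 1.160.
p = a·p₁ + b·p₂ ≈ (0.853, 0.320, 0.411); φ = arcsin(p_z) ≈ 24.28°, λ = atan2(p_y, p_x) ≈ 20.57°.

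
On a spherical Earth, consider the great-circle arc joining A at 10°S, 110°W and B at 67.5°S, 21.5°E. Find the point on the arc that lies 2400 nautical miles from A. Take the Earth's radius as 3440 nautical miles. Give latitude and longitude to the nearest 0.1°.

≈ 47.6°S, 94.1°W

Convert each endpoint to a unit vector on the sphere (x = cos φ cos λ, y = cos φ sin λ, z = sin φ).
The central angle between the endpoints is δ = arccos(p₁·p₂) ≈ 1.660 rad (95.1°). The total great-circle distance is δ·R ≈ 1.660 × 3440 ≈ 5711 nmi, so the target fraction is f = 2400/5711 ≈ 0.420.
Interpolate at f ≈ 0.420 with slerp weights a = sin((1−f)δ)/sin δ ≈ 0.824, b = sin(fδ)/sin δ ≈ 0.645.
p = a·p₁ + b·p₂ ≈ (-0.048, -0.672, -0.739); φ = arcsin(p_z) ≈ -47.65°, λ = atan2(p_y, p_x) ≈ -94.07°.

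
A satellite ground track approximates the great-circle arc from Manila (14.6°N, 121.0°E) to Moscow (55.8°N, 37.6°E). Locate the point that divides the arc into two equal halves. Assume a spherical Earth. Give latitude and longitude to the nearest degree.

≈ 43°N, 93°E

Convert each endpoint to a unit vector on the sphere (x = cos φ cos λ, y = cos φ sin λ, z = sin φ).
The central angle between the endpoints is δ = arccos(p₁·p₂) ≈ 1.296 rad (74.3°).
Interpolate at f = 1/2 with slerp weights a = sin((1−f)δ)/sin δ ≈ 0.627, b = sin(fδ)/sin δ ≈ 0.627.
p = a·p₁ + b·p₂ ≈ (-0.033, 0.735, 0.677); φ = arcsin(p_z) ≈ 42.60°, λ = atan2(p_y, p_x) ≈ 92.59°.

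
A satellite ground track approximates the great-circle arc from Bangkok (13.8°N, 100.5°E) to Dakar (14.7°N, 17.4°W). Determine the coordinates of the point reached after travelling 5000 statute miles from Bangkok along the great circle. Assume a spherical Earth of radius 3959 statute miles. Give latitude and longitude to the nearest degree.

≈ 25°N, 24°E

From cos δ = sin φ₁ sin φ₂ + cos φ₁ cos φ₂ cos Δλ, the central angle is δ ≈ 1.960 rad (112.3°). The total great-circle distance is δ·R ≈ 1.960 × 3959 ≈ 7758 mi, so the target fraction is f = 5000/7758 ≈ 0.645.
Interpolate at f ≈ 0.645 with slerp weights a = sin((1−f)δ)/sin δ ≈ 0.693, b = sin(fδ)/sin δ ≈ 1.030.
p = a·p₁ + b·p₂ ≈ (0.828, 0.364, 0.427); φ = arcsin(p_z) ≈ 25.26°, λ = atan2(p_y, p_x) ≈ 23.74°.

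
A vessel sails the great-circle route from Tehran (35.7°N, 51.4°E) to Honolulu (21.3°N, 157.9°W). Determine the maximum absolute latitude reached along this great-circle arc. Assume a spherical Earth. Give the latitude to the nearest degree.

The great circle lies in the plane with unit normal n̂ = (p₁ × p₂)/|p₁ × p₂|.
Here n̂_z ≈ +0.414; the vertex latitude is φ_max = arccos|n̂_z| ≈ 65.5°.
Check via Clairaut: cos φ_max = |cos φ₁| · sin C = cos(35.7°)·sin(30.7°) ≈ 0.414, again giving ≈ 65.5°.

≈ 66°N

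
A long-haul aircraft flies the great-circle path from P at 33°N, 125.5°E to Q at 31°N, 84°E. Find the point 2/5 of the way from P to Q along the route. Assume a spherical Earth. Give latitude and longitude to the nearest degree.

≈ 34°N, 109°E

Convert each endpoint to a unit vector on the sphere (x = cos φ cos λ, y = cos φ sin λ, z = sin φ).
The central angle between the endpoints is δ = arccos(p₁·p₂) ≈ 0.611 rad (35.0°).
Interpolate at f = 2/5 with slerp weights a = sin((1−f)δ)/sin δ ≈ 0.625, b = sin(fδ)/sin δ ≈ 0.422.
p = a·p₁ + b·p₂ ≈ (-0.267, 0.786, 0.558); φ = arcsin(p_z) ≈ 33.89°, λ = atan2(p_y, p_x) ≈ 108.73°.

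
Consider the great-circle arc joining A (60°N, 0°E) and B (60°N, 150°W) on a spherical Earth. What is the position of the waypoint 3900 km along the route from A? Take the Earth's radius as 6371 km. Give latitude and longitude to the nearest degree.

Write both endpoints as unit vectors p₁, p₂ with components (cos φ cos λ, cos φ sin λ, sin φ).
The central angle between the endpoints is δ = arccos(p₁·p₂) ≈ 1.008 rad (57.8°). The total great-circle distance is δ·R ≈ 1.008 × 6371 ≈ 6422 km, so the target fraction is f = 3900/6422 ≈ 0.607.
Interpolate at f ≈ 0.607 with slerp weights a = sin((1−f)δ)/sin δ ≈ 0.456, b = sin(fδ)/sin δ ≈ 0.679.
p = a·p₁ + b·p₂ ≈ (-0.066, -0.170, 0.983); φ = arcsin(p_z) ≈ 79.50°, λ = atan2(p_y, p_x) ≈ -111.29°.

≈ (79°N, 111°W)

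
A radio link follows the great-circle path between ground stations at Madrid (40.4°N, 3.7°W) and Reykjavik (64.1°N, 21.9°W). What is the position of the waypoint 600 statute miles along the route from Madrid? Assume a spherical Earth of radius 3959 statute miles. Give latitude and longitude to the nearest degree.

≈ 49°N, 8°W

Convert each endpoint to a unit vector on the sphere (x = cos φ cos λ, y = cos φ sin λ, z = sin φ).
The central angle between the endpoints is δ = arccos(p₁·p₂) ≈ 0.453 rad (26.0°). The total great-circle distance is δ·R ≈ 0.453 × 3959 ≈ 1794 mi, so the target fraction is f = 600/1794 ≈ 0.334.
Interpolate at f ≈ 0.334 with slerp weights a = sin((1−f)δ)/sin δ ≈ 0.679, b = sin(fδ)/sin δ ≈ 0.345.
p = a·p₁ + b·p₂ ≈ (0.655, -0.090, 0.750); φ = arcsin(p_z) ≈ 48.59°, λ = atan2(p_y, p_x) ≈ -7.78°.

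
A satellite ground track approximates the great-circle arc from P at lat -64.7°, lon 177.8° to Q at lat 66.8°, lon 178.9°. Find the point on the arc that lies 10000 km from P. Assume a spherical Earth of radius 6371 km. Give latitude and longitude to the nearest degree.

≈ lat 25°, lon 178°

Convert each endpoint to a unit vector on the sphere (x = cos φ cos λ, y = cos φ sin λ, z = sin φ).
The central angle between the endpoints is δ = arccos(p₁·p₂) ≈ 2.295 rad (131.5°). The total great-circle distance is δ·R ≈ 2.295 × 6371 ≈ 14622 km, so the target fraction is f = 10000/14622 ≈ 0.684.
Interpolate at f ≈ 0.684 with slerp weights a = sin((1−f)δ)/sin δ ≈ 0.886, b = sin(fδ)/sin δ ≈ 1.335.
p = a·p₁ + b·p₂ ≈ (-0.904, 0.025, 0.426); φ = arcsin(p_z) ≈ 25.23°, λ = atan2(p_y, p_x) ≈ 178.44°.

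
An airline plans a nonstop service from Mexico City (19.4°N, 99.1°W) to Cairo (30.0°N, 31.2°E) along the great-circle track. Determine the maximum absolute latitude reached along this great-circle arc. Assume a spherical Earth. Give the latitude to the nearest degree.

≈ 48°N

The great circle lies in the plane with unit normal n̂ = (p₁ × p₂)/|p₁ × p₂|.
Here n̂_z ≈ +0.668; the vertex latitude is φ_max = arccos|n̂_z| ≈ 48.1°.
Check via Clairaut: cos φ_max = |cos φ₁| · sin C = cos(19.4°)·sin(45.1°) ≈ 0.668, again giving ≈ 48.1°.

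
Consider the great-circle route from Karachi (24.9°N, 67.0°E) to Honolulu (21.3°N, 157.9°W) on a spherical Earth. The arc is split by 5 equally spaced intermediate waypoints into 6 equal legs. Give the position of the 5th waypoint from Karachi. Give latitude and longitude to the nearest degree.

Convert each endpoint to a unit vector on the sphere (x = cos φ cos λ, y = cos φ sin λ, z = sin φ).
The central angle between the endpoints is δ = arccos(p₁·p₂) ≈ 2.033 rad (116.5°).
Interpolate at f = 5/6 with slerp weights a = sin((1−f)δ)/sin δ ≈ 0.371, b = sin(fδ)/sin δ ≈ 1.109.
p = a·p₁ + b·p₂ ≈ (-0.825, -0.079, 0.559); φ = arcsin(p_z) ≈ 33.99°, λ = atan2(p_y, p_x) ≈ -174.56°.

≈ 34°N, 175°W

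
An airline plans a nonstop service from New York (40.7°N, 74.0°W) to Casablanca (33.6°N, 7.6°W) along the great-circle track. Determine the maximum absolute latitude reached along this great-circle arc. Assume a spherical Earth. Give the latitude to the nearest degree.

The great circle lies in the plane with unit normal n̂ = (p₁ × p₂)/|p₁ × p₂|.
Here n̂_z ≈ +0.733; the vertex latitude is φ_max = arccos|n̂_z| ≈ 42.9°.
Check via Clairaut: cos φ_max = |cos φ₁| · sin C = cos(40.7°)·sin(75.2°) ≈ 0.733, again giving ≈ 42.9°.

≈ 43°N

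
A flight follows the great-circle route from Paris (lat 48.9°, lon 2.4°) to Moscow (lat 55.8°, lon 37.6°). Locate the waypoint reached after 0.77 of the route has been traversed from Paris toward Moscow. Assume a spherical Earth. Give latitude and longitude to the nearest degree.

Convert each endpoint to a unit vector on the sphere (x = cos φ cos λ, y = cos φ sin λ, z = sin φ).
The central angle between the endpoints is δ = arccos(p₁·p₂) ≈ 0.389 rad (22.3°).
Interpolate at f = 0.77 with slerp weights a = sin((1−f)δ)/sin δ ≈ 0.236, b = sin(fδ)/sin δ ≈ 0.778.
p = a·p₁ + b·p₂ ≈ (0.501, 0.273, 0.821); φ = arcsin(p_z) ≈ 55.19°, λ = atan2(p_y, p_x) ≈ 28.60°.

≈ lat 55°, lon 29°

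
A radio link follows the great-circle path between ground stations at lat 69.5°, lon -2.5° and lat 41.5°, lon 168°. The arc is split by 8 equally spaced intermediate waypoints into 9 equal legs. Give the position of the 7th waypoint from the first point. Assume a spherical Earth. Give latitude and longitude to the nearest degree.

≈ lat 57°, lon 166°

From cos δ = sin φ₁ sin φ₂ + cos φ₁ cos φ₂ cos Δλ, the central angle is δ ≈ 1.200 rad (68.8°).
Interpolate at f = 7/9 with slerp weights a = sin((1−f)δ)/sin δ ≈ 0.283, b = sin(fδ)/sin δ ≈ 0.862.
p = a·p₁ + b·p₂ ≈ (-0.533, 0.130, 0.836); φ = arcsin(p_z) ≈ 56.74°, λ = atan2(p_y, p_x) ≈ 166.29°.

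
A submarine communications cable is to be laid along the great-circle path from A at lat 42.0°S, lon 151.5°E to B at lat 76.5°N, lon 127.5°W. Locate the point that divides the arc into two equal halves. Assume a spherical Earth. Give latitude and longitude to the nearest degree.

≈ lat 20°N, lon 168°E

Write both endpoints as unit vectors p₁, p₂ with components (cos φ cos λ, cos φ sin λ, sin φ).
The central angle between the endpoints is δ = arccos(p₁·p₂) ≈ 2.244 rad (128.6°).
Interpolate at f = 1/2 with slerp weights a = sin((1−f)δ)/sin δ ≈ 1.152, b = sin(fδ)/sin δ ≈ 1.152.
p = a·p₁ + b·p₂ ≈ (-0.916, 0.195, 0.349); φ = arcsin(p_z) ≈ 20.45°, λ = atan2(p_y, p_x) ≈ 167.97°.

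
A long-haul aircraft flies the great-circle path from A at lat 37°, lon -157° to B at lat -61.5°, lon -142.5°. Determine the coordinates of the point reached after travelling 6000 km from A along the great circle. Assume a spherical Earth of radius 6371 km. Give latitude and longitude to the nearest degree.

≈ lat -17°, lon -151°

Write both endpoints as unit vectors p₁, p₂ with components (cos φ cos λ, cos φ sin λ, sin φ).
The central angle between the endpoints is δ = arccos(p₁·p₂) ≈ 1.731 rad (99.2°). The total great-circle distance is δ·R ≈ 1.731 × 6371 ≈ 11031 km, so the target fraction is f = 6000/11031 ≈ 0.544.
Interpolate at f ≈ 0.544 with slerp weights a = sin((1−f)δ)/sin δ ≈ 0.719, b = sin(fδ)/sin δ ≈ 0.819.
p = a·p₁ + b·p₂ ≈ (-0.839, -0.462, -0.287); φ = arcsin(p_z) ≈ -16.68°, λ = atan2(p_y, p_x) ≈ -151.14°.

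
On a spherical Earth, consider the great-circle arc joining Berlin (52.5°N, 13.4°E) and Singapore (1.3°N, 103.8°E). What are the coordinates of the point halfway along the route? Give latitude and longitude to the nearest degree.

Write both endpoints as unit vectors p₁, p₂ with components (cos φ cos λ, cos φ sin λ, sin φ).
The central angle between the endpoints is δ = arccos(p₁·p₂) ≈ 1.557 rad (89.2°).
Interpolate at f = 1/2 with slerp weights a = sin((1−f)δ)/sin δ ≈ 0.702, b = sin(fδ)/sin δ ≈ 0.702.
p = a·p₁ + b·p₂ ≈ (0.248, 0.781, 0.573); φ = arcsin(p_z) ≈ 34.97°, λ = atan2(p_y, p_x) ≈ 72.35°.

≈ (35°N, 72°E)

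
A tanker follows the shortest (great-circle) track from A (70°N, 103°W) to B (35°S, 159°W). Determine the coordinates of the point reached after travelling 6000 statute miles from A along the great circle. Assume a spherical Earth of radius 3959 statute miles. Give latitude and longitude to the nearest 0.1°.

The haversine formula gives a central angle δ ≈ 1.963 rad (112.5°) between the endpoints. The total great-circle distance is δ·R ≈ 1.963 × 3959 ≈ 7772 mi, so the target fraction is f = 6000/7772 ≈ 0.772.
Interpolate at f ≈ 0.772 with slerp weights a = sin((1−f)δ)/sin δ ≈ 0.468, b = sin(fδ)/sin δ ≈ 1.081.
p = a·p₁ + b·p₂ ≈ (-0.862, -0.473, -0.180); φ = arcsin(p_z) ≈ -10.35°, λ = atan2(p_y, p_x) ≈ -151.24°.

≈ (10.4°S, 151.2°W)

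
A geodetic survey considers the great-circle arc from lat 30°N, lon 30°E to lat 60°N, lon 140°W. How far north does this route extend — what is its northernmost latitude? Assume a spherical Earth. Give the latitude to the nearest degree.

≈ 86°N

The great circle lies in the plane with unit normal n̂ = (p₁ × p₂)/|p₁ × p₂|.
Here n̂_z ≈ -0.075; the vertex latitude is φ_max = arccos|n̂_z| ≈ 85.7°.
Check via Clairaut: cos φ_max = |cos φ₁| · sin C = cos(30.0°)·sin(5.0°) ≈ 0.075, again giving ≈ 85.7°.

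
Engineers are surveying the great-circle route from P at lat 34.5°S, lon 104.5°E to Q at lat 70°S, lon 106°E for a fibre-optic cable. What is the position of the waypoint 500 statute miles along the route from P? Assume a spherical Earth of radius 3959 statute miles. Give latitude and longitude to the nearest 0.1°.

≈ lat 41.7°S, lon 104.6°E

From cos δ = sin φ₁ sin φ₂ + cos φ₁ cos φ₂ cos Δλ, the central angle is δ ≈ 0.620 rad (35.5°). The total great-circle distance is δ·R ≈ 0.620 × 3959 ≈ 2454 mi, so the target fraction is f = 500/2454 ≈ 0.204.
Interpolate at f ≈ 0.204 with slerp weights a = sin((1−f)δ)/sin δ ≈ 0.816, b = sin(fδ)/sin δ ≈ 0.217.
p = a·p₁ + b·p₂ ≈ (-0.189, 0.722, -0.666); φ = arcsin(p_z) ≈ -41.74°, λ = atan2(p_y, p_x) ≈ 104.65°.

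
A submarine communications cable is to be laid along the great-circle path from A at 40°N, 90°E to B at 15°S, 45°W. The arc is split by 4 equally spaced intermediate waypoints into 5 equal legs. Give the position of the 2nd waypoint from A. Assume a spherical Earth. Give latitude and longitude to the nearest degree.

Write both endpoints as unit vectors p₁, p₂ with components (cos φ cos λ, cos φ sin λ, sin φ).
The central angle between the endpoints is δ = arccos(p₁·p₂) ≈ 2.332 rad (133.6°).
Interpolate at f = 2/5 with slerp weights a = sin((1−f)δ)/sin δ ≈ 1.361, b = sin(fδ)/sin δ ≈ 1.109.
p = a·p₁ + b·p₂ ≈ (0.758, 0.285, 0.587); φ = arcsin(p_z) ≈ 35.98°, λ = atan2(p_y, p_x) ≈ 20.60°.

≈ 36°N, 21°E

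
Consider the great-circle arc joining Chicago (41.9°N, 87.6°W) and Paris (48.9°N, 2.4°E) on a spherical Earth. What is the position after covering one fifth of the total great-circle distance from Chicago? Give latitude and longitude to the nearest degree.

Convert each endpoint to a unit vector on the sphere (x = cos φ cos λ, y = cos φ sin λ, z = sin φ).
The central angle between the endpoints is δ = arccos(p₁·p₂) ≈ 1.043 rad (59.8°).
Interpolate at f = 1/5 with slerp weights a = sin((1−f)δ)/sin δ ≈ 0.858, b = sin(fδ)/sin δ ≈ 0.240.
p = a·p₁ + b·p₂ ≈ (0.184, -0.631, 0.753); φ = arcsin(p_z) ≈ 48.89°, λ = atan2(p_y, p_x) ≈ -73.73°.

≈ 49°N, 74°W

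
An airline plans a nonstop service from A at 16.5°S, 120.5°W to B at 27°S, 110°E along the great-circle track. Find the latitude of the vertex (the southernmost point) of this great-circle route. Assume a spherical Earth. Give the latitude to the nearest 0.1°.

The great circle lies in the plane with unit normal n̂ = (p₁ × p₂)/|p₁ × p₂|.
Here n̂_z ≈ -0.724; the vertex latitude is φ_max = arccos|n̂_z| ≈ 43.6°.
Check via Clairaut: cos φ_max = |cos φ₁| · sin C = cos(16.5°)·sin(130.9°) ≈ 0.724, again giving ≈ 43.6°.

≈ 43.6°S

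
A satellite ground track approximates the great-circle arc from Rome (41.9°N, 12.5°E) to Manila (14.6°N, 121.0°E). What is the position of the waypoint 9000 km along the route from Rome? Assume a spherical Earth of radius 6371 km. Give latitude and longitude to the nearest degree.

≈ 23°N, 111°E

From cos δ = sin φ₁ sin φ₂ + cos φ₁ cos φ₂ cos Δλ, the central angle is δ ≈ 1.631 rad (93.5°). The total great-circle distance is δ·R ≈ 1.631 × 6371 ≈ 10391 km, so the target fraction is f = 9000/10391 ≈ 0.866.
Interpolate at f ≈ 0.866 with slerp weights a = sin((1−f)δ)/sin δ ≈ 0.217, b = sin(fδ)/sin δ ≈ 0.989.
p = a·p₁ + b·p₂ ≈ (-0.335, 0.856, 0.394); φ = arcsin(p_z) ≈ 23.22°, λ = atan2(p_y, p_x) ≈ 111.40°.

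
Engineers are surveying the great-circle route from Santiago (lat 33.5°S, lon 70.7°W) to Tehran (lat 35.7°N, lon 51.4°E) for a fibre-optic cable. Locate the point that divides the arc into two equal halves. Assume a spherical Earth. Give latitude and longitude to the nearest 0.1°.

Convert each endpoint to a unit vector on the sphere (x = cos φ cos λ, y = cos φ sin λ, z = sin φ).
The central angle between the endpoints is δ = arccos(p₁·p₂) ≈ 2.321 rad (133.0°).
Interpolate at f = 1/2 with slerp weights a = sin((1−f)δ)/sin δ ≈ 1.254, b = sin(fδ)/sin δ ≈ 1.254.
p = a·p₁ + b·p₂ ≈ (0.981, -0.191, 0.040); φ = arcsin(p_z) ≈ 2.27°, λ = atan2(p_y, p_x) ≈ -11.02°.

≈ lat 2.3°N, lon 11.0°W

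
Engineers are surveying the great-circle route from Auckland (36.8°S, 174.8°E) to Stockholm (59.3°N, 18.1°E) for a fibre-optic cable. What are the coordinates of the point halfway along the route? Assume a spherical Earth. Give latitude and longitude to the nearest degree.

Convert each endpoint to a unit vector on the sphere (x = cos φ cos λ, y = cos φ sin λ, z = sin φ).
The central angle between the endpoints is δ = arccos(p₁·p₂) ≈ 2.669 rad (152.9°).
Interpolate at f = 1/2 with slerp weights a = sin((1−f)δ)/sin δ ≈ 2.137, b = sin(fδ)/sin δ ≈ 2.137.
p = a·p₁ + b·p₂ ≈ (-0.667, 0.494, 0.557); φ = arcsin(p_z) ≈ 33.88°, λ = atan2(p_y, p_x) ≈ 143.48°.

≈ 34°N, 143°E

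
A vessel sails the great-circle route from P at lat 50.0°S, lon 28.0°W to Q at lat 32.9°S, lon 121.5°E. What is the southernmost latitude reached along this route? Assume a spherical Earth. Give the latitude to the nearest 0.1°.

≈ 74.1°S

The great circle lies in the plane with unit normal n̂ = (p₁ × p₂)/|p₁ × p₂|.
Here n̂_z ≈ +0.274; the vertex latitude is φ_max = arccos|n̂_z| ≈ 74.1°.
Check via Clairaut: cos φ_max = |cos φ₁| · sin C = cos(50.0°)·sin(154.7°) ≈ 0.274, again giving ≈ 74.1°.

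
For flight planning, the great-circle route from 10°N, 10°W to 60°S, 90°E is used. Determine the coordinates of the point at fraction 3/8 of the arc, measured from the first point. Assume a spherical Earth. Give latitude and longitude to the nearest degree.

Write both endpoints as unit vectors p₁, p₂ with components (cos φ cos λ, cos φ sin λ, sin φ).
The central angle between the endpoints is δ = arccos(p₁·p₂) ≈ 1.809 rad (103.6°).
Interpolate at f = 3/8 with slerp weights a = sin((1−f)δ)/sin δ ≈ 0.931, b = sin(fδ)/sin δ ≈ 0.646.
p = a·p₁ + b·p₂ ≈ (0.903, 0.164, -0.398); φ = arcsin(p_z) ≈ -23.43°, λ = atan2(p_y, p_x) ≈ 10.27°.

≈ 23°S, 10°E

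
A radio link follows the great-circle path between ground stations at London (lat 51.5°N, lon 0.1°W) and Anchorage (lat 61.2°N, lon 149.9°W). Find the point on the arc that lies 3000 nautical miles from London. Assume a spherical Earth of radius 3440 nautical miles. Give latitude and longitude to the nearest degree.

Write both endpoints as unit vectors p₁, p₂ with components (cos φ cos λ, cos φ sin λ, sin φ).
The central angle between the endpoints is δ = arccos(p₁·p₂) ≈ 1.130 rad (64.7°). The total great-circle distance is δ·R ≈ 1.130 × 3440 ≈ 3887 nmi, so the target fraction is f = 3000/3887 ≈ 0.772.
Interpolate at f ≈ 0.772 with slerp weights a = sin((1−f)δ)/sin δ ≈ 0.282, b = sin(fδ)/sin δ ≈ 0.847.
p = a·p₁ + b·p₂ ≈ (-0.177, -0.205, 0.963); φ = arcsin(p_z) ≈ 74.28°, λ = atan2(p_y, p_x) ≈ -130.87°.

≈ lat 74°N, lon 131°W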